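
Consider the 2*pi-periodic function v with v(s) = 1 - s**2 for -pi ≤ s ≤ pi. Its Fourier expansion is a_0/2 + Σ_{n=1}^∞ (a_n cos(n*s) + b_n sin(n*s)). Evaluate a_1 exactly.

4

a_1 = 1/pi ∫_{-pi}^{pi} v(s) cos(s) ds.
v is even and cos(s) is even, so the integrand is even and a_1 = 2/pi ∫_0^{pi} v(s) cos(s) ds.
Integrating by parts twice (tabular method), an antiderivative of (1 - s**2) cos(s) is -s**2*sin(s) - 2*s*cos(s) + 3*sin(s); evaluating from 0 to pi: ∫_{0}^{pi} (1 - s**2) cos(s) ds = (2*pi) - (0) = 2*pi.
Hence a_1 = (2/pi)·(2*pi) = 4.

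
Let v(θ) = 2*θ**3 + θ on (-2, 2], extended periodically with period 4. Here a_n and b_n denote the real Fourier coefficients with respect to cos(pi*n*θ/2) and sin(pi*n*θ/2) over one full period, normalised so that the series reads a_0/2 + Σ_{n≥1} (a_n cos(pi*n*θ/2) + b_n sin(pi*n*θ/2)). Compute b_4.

-9/pi + 3/pi**3

b_4 = 1/2 ∫_{-2}^{2} v(θ) sin(2*pi*θ) dθ.
v is odd and sin(2*pi*θ) is odd, so the integrand is even and b_4 = ∫_0^{2} v(θ) sin(2*pi*θ) dθ.
Integrating by parts three times (tabular method), an antiderivative of (2*θ**3 + θ) sin(2*pi*θ) is -θ**3*cos(2*pi*θ)/pi + 3*θ**2*sin(2*pi*θ)/(2*pi**2) - θ*cos(2*pi*θ)/(2*pi) + 3*θ*cos(2*pi*θ)/(2*pi**3) - 3*sin(2*pi*θ)/(4*pi**4) + sin(2*pi*θ)/(4*pi**2); evaluating from 0 to 2: ∫_{0}^{2} (2*θ**3 + θ) sin(2*pi*θ) dθ = (-9/pi + 3/pi**3) - (0) = -9/pi + 3/pi**3.
Hence b_4 = -9/pi + 3/pi**3.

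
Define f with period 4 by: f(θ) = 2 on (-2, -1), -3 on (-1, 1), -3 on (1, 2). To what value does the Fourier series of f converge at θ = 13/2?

θ = 13/2 differs from θ = -3/2 by 2 full period(s), and the series is 4-periodic.
f is continuous at θ = -3/2 with value 2, so the series converges to 2 there.

2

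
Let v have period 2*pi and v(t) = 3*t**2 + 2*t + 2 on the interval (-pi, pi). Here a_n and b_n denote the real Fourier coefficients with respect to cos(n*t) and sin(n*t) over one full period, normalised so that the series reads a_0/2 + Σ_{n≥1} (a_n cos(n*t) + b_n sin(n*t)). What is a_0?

4 + 2*pi**2

a_0 = 1/pi ∫_{-pi}^{pi} v(t) dt = 1/pi · (2*pi*(2 + pi**2)) = 4 + 2*pi**2.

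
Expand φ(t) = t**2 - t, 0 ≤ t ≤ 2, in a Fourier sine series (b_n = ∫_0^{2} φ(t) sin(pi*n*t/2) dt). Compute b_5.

4*(-8 + 25*pi**2)/(125*pi**3)

b_5 = ∫_0^{2} (t**2 - t) sin(5*pi*t/2) dt.
Integrating by parts twice (tabular method), an antiderivative of (t**2 - t) sin(5*pi*t/2) is -2*t**2*cos(5*pi*t/2)/(5*pi) + 8*t*sin(5*pi*t/2)/(25*pi**2) + 2*t*cos(5*pi*t/2)/(5*pi) - 4*sin(5*pi*t/2)/(25*pi**2) + 16*cos(5*pi*t/2)/(125*pi**3); evaluating from 0 to 2: ∫_{0}^{2} (t**2 - t) sin(5*pi*t/2) dt = (4*(-4 + 25*pi**2)/(125*pi**3)) - (16/(125*pi**3)) = 4*(-8 + 25*pi**2)/(125*pi**3).
Hence b_5 = 4*(-8 + 25*pi**2)/(125*pi**3).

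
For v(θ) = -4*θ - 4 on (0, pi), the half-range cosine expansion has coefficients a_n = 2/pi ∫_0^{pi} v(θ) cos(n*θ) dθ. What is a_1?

16/pi

a_1 = 2/pi ∫_0^{pi} (-4*θ - 4) cos(θ) dθ.
Integrating by parts (boundary term plus one more integral), an antiderivative of (-4*θ - 4) cos(θ) is -4*θ*sin(θ) - 4*sin(θ) - 4*cos(θ); evaluating from 0 to pi: ∫_{0}^{pi} (-4*θ - 4) cos(θ) dθ = (4) - (-4) = 8.
Hence a_1 = (2/pi)·(8) = 16/pi.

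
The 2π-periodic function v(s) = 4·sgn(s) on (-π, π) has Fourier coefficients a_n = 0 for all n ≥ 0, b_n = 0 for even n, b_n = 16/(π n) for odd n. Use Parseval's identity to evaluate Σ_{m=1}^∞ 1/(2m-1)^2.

Parseval: Σ b_n^2 = (1/π) ∫_{-π}^{π} v(s)^2 ds = 32.
Only odd n contribute, with b_n^2 = 256/(π^2 n^2), so Σ_{m≥1} 1/(2m-1)^2 = π^2·(32)/256 = pi**2/8.

pi**2/8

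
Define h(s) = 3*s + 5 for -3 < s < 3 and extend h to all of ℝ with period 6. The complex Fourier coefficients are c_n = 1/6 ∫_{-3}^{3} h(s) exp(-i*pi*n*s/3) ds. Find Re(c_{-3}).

Since h is real-valued, Re(c_{-3}) = 1/6 ∫_{-3}^{3} h(s) cos(-pi*s) ds = a_{3}/2.
Integrating by parts (boundary term plus one more integral), an antiderivative of (3*s + 5) cos(-pi*s) is 3*s*sin(pi*s)/pi + 5*sin(pi*s)/pi + 3*cos(pi*s)/pi**2; evaluating from -3 to 3: ∫_{-3}^{3} (3*s + 5) cos(-pi*s) ds = (-3/pi**2) - (-3/pi**2) = 0.
Hence Re(c_{-3}) = (1/6)·(0) = 0.

0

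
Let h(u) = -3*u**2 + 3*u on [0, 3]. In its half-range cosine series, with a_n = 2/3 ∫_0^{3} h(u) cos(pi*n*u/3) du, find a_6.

a_6 = 2/3 ∫_0^{3} (-3*u**2 + 3*u) cos(2*pi*u) du.
Integrating by parts twice (tabular method), an antiderivative of (-3*u**2 + 3*u) cos(2*pi*u) is -3*u**2*sin(2*pi*u)/(2*pi) + 3*u*sin(2*pi*u)/(2*pi) - 3*u*cos(2*pi*u)/(2*pi**2) + 3*sin(2*pi*u)/(4*pi**3) + 3*cos(2*pi*u)/(4*pi**2); evaluating from 0 to 3: ∫_{0}^{3} (-3*u**2 + 3*u) cos(2*pi*u) du = (-15/(4*pi**2)) - (3/(4*pi**2)) = -9/(2*pi**2).
Hence a_6 = (2/3)·(-9/(2*pi**2)) = -3/pi**2.

-3/pi**2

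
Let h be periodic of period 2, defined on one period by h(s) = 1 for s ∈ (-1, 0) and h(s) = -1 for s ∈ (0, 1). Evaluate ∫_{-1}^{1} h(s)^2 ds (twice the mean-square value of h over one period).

2

∫_{-1}^{1} h(s)^2 ds = 2.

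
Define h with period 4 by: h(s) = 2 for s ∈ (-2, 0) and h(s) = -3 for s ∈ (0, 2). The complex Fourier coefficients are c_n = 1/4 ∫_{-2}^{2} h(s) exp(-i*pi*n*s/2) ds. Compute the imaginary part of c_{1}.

5/pi

Since h is real-valued, Im(c_{1}) = -1/4 ∫_{-2}^{2} h(s) sin(pi*s/2) ds = -b_{1}/2.
Split the integral at the breakpoints.
Directly, an antiderivative of (2) sin(pi*s/2) is -4*cos(pi*s/2)/pi; evaluating from -2 to 0: ∫_{-2}^{0} (2) sin(pi*s/2) ds = (-4/pi) - (4/pi) = -8/pi.
Directly, an antiderivative of (-3) sin(pi*s/2) is 6*cos(pi*s/2)/pi; evaluating from 0 to 2: ∫_{0}^{2} (-3) sin(pi*s/2) ds = (-6/pi) - (6/pi) = -12/pi.
So ∫_{-2}^{2} h(s) sin(pi*s/2) ds = -20/pi.
Hence Im(c_{1}) = (-1/4)·(-20/pi) = 5/pi.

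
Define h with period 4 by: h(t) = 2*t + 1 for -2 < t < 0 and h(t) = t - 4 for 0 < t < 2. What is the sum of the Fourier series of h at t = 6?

-5/2

t = 6 differs from t = 2 by 1 full period(s), and the series is 4-periodic.
At t = 2 the one-sided limits are h(2^-) = -2 and h(2^+) = -3.
By Dirichlet's theorem the series converges to their average, [(-2) + (-3)]/2 = -5/2.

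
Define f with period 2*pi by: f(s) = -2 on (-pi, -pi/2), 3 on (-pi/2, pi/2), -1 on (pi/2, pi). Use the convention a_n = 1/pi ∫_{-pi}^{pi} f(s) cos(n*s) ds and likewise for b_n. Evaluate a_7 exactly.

-9/(7*pi)

a_7 = 1/pi ∫_{-pi}^{pi} f(s) cos(7*s) ds.
Split the integral at the breakpoints.
Directly, an antiderivative of (-2) cos(7*s) is -2*sin(7*s)/7; evaluating from -pi to -pi/2: ∫_{-pi}^{-pi/2} (-2) cos(7*s) ds = (-2/7) - (0) = -2/7.
Directly, an antiderivative of (3) cos(7*s) is 3*sin(7*s)/7; evaluating from -pi/2 to pi/2: ∫_{-pi/2}^{pi/2} (3) cos(7*s) ds = (-3/7) - (3/7) = -6/7.
Directly, an antiderivative of (-1) cos(7*s) is -sin(7*s)/7; evaluating from pi/2 to pi: ∫_{pi/2}^{pi} (-1) cos(7*s) ds = (0) - (1/7) = -1/7.
Summing the pieces and multiplying by (1/pi) gives a_7 = -9/(7*pi).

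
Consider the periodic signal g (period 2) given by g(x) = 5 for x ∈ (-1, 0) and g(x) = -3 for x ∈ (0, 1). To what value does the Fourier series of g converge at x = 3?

x = 3 differs from x = 1 by 1 full period(s), and the series is 2-periodic.
At x = 1 the one-sided limits are g(1^-) = -3 and g(1^+) = 5.
By Dirichlet's theorem the series converges to their average, [(-3) + (5)]/2 = 1.

1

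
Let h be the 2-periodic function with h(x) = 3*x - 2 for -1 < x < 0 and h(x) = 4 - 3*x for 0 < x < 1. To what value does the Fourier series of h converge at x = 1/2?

5/2

h is continuous at x = 1/2 with value 5/2, so the series converges to 5/2 there.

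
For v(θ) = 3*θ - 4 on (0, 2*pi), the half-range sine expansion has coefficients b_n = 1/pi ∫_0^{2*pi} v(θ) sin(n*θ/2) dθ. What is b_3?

b_3 = 1/pi ∫_0^{2*pi} (3*θ - 4) sin(3*θ/2) dθ.
Integrating by parts (boundary term plus one more integral), an antiderivative of (3*θ - 4) sin(3*θ/2) is -2*θ*cos(3*θ/2) + 4*sin(3*θ/2)/3 + 8*cos(3*θ/2)/3; evaluating from 0 to 2*pi: ∫_{0}^{2*pi} (3*θ - 4) sin(3*θ/2) dθ = (-8/3 + 4*pi) - (8/3) = -16/3 + 4*pi.
Hence b_3 = (1/pi)·(-16/3 + 4*pi) = 4 - 16/(3*pi).

4 - 16/(3*pi)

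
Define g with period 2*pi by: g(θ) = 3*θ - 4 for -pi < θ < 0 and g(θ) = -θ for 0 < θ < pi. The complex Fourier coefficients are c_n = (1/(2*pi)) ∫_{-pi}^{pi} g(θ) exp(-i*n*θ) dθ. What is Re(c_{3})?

4/(9*pi)

Since g is real-valued, Re(c_{3}) = (1/(2*pi)) ∫_{-pi}^{pi} g(θ) cos(3*θ) dθ = a_{3}/2.
Split the integral at the breakpoints.
Integrating by parts (boundary term plus one more integral), an antiderivative of (3*θ - 4) cos(3*θ) is θ*sin(3*θ) - 4*sin(3*θ)/3 + cos(3*θ)/3; evaluating from -pi to 0: ∫_{-pi}^{0} (3*θ - 4) cos(3*θ) dθ = (1/3) - (-1/3) = 2/3.
Integrating by parts (boundary term plus one more integral), an antiderivative of (-θ) cos(3*θ) is -θ*sin(3*θ)/3 - cos(3*θ)/9; evaluating from 0 to pi: ∫_{0}^{pi} (-θ) cos(3*θ) dθ = (1/9) - (-1/9) = 2/9.
So ∫_{-pi}^{pi} g(θ) cos(3*θ) dθ = 8/9.
Hence Re(c_{3}) = (1/(2*pi))·(8/9) = 4/(9*pi).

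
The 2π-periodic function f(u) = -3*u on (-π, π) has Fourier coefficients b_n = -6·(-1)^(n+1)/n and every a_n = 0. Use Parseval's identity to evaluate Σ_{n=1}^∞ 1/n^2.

pi**2/6

Parseval: Σ b_n^2 = (1/π) ∫_{-π}^{π} f(u)^2 du = 6*pi**2.
Σ b_n^2 = Σ 36/n^2, so Σ 1/n^2 = (6*pi**2)/36 = pi**2/6.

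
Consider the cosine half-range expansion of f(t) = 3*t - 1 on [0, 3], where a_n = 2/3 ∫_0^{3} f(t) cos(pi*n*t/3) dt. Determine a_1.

a_1 = 2/3 ∫_0^{3} (3*t - 1) cos(pi*t/3) dt.
Integrating by parts (boundary term plus one more integral), an antiderivative of (3*t - 1) cos(pi*t/3) is 9*t*sin(pi*t/3)/pi - 3*sin(pi*t/3)/pi + 27*cos(pi*t/3)/pi**2; evaluating from 0 to 3: ∫_{0}^{3} (3*t - 1) cos(pi*t/3) dt = (-27/pi**2) - (27/pi**2) = -54/pi**2.
Hence a_1 = (2/3)·(-54/pi**2) = -36/pi**2.

-36/pi**2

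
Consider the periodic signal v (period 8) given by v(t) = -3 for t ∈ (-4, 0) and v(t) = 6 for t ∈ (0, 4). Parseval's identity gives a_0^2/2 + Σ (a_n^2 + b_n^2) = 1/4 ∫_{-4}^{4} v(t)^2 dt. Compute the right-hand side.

1/4 ∫_{-4}^{4} v(t)^2 dt = 1/4 · (180) = 45.

45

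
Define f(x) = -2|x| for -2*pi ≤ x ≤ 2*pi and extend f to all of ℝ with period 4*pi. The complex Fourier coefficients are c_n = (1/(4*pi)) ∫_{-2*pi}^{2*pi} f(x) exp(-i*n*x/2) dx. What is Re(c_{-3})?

8/(9*pi)

Since f is real-valued, Re(c_{-3}) = (1/(4*pi)) ∫_{-2*pi}^{2*pi} f(x) cos(-3*x/2) dx = a_{3}/2.
f is even and cos(-3*x/2) is even, so the integrand is even: ∫_{-2*pi}^{2*pi} f(x) cos(-3*x/2) dx = 2∫_0^{2*pi} f(x) cos(-3*x/2) dx.
Integrating by parts (boundary term plus one more integral), an antiderivative of (-2*x) cos(-3*x/2) is -4*x*sin(3*x/2)/3 - 8*cos(3*x/2)/9; evaluating from 0 to 2*pi: ∫_{0}^{2*pi} (-2*x) cos(-3*x/2) dx = (8/9) - (-8/9) = 16/9.
So ∫_{-2*pi}^{2*pi} f(x) cos(-3*x/2) dx = 32/9.
Hence Re(c_{-3}) = (1/(4*pi))·(32/9) = 8/(9*pi).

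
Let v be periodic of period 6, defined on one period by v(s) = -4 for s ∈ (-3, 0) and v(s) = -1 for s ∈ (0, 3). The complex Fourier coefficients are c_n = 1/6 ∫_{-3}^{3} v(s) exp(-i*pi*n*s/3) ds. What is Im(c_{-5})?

Since v is real-valued, Im(c_{-5}) = -1/6 ∫_{-3}^{3} v(s) sin(-5*pi*s/3) ds = b_{5}/2.
Split the integral at the breakpoints.
Directly, an antiderivative of (-4) sin(-5*pi*s/3) is -12*cos(5*pi*s/3)/(5*pi); evaluating from -3 to 0: ∫_{-3}^{0} (-4) sin(-5*pi*s/3) ds = (-12/(5*pi)) - (12/(5*pi)) = -24/(5*pi).
Directly, an antiderivative of (-1) sin(-5*pi*s/3) is -3*cos(5*pi*s/3)/(5*pi); evaluating from 0 to 3: ∫_{0}^{3} (-1) sin(-5*pi*s/3) ds = (3/(5*pi)) - (-3/(5*pi)) = 6/(5*pi).
So ∫_{-3}^{3} v(s) sin(-5*pi*s/3) ds = -18/(5*pi).
Hence Im(c_{-5}) = (-1/6)·(-18/(5*pi)) = 3/(5*pi).

3/(5*pi)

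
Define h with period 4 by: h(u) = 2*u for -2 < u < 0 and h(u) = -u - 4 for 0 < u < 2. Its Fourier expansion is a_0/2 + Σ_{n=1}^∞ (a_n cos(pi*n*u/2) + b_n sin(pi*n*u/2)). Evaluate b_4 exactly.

b_4 = 1/2 ∫_{-2}^{2} h(u) sin(2*pi*u) du.
Split the integral at the breakpoints.
Integrating by parts (boundary term plus one more integral), an antiderivative of (2*u) sin(2*pi*u) is -u*cos(2*pi*u)/pi + sin(2*pi*u)/(2*pi**2); evaluating from -2 to 0: ∫_{-2}^{0} (2*u) sin(2*pi*u) du = (0) - (2/pi) = -2/pi.
Integrating by parts (boundary term plus one more integral), an antiderivative of (-u - 4) sin(2*pi*u) is u*cos(2*pi*u)/(2*pi) - sin(2*pi*u)/(4*pi**2) + 2*cos(2*pi*u)/pi; evaluating from 0 to 2: ∫_{0}^{2} (-u - 4) sin(2*pi*u) du = (3/pi) - (2/pi) = 1/pi.
Summing the pieces and multiplying by (1/2) gives b_4 = -1/(2*pi).

-1/(2*pi)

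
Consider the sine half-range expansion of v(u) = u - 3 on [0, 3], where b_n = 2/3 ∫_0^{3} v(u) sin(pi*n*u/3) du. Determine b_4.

b_4 = 2/3 ∫_0^{3} (u - 3) sin(4*pi*u/3) du.
Integrating by parts (boundary term plus one more integral), an antiderivative of (u - 3) sin(4*pi*u/3) is -3*u*cos(4*pi*u/3)/(4*pi) + 9*sin(4*pi*u/3)/(16*pi**2) + 9*cos(4*pi*u/3)/(4*pi); evaluating from 0 to 3: ∫_{0}^{3} (u - 3) sin(4*pi*u/3) du = (0) - (9/(4*pi)) = -9/(4*pi).
Hence b_4 = (2/3)·(-9/(4*pi)) = -3/(2*pi).

-3/(2*pi)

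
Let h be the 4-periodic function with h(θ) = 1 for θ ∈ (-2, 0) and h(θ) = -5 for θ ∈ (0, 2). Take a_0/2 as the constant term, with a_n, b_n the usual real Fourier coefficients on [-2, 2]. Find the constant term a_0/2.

a_0 = 1/2 ∫_{-2}^{2} h(θ) dθ = 1/2 · (-8) = -4.
So the constant term a_0/2 = -2.

-2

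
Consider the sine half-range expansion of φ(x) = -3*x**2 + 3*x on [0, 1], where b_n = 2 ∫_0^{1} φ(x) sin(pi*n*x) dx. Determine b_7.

24/(343*pi**3)

b_7 = 2 ∫_0^{1} (-3*x**2 + 3*x) sin(7*pi*x) dx.
Integrating by parts twice (tabular method), an antiderivative of (-3*x**2 + 3*x) sin(7*pi*x) is 3*x**2*cos(7*pi*x)/(7*pi) - 6*x*sin(7*pi*x)/(49*pi**2) - 3*x*cos(7*pi*x)/(7*pi) + 3*sin(7*pi*x)/(49*pi**2) - 6*cos(7*pi*x)/(343*pi**3); evaluating from 0 to 1: ∫_{0}^{1} (-3*x**2 + 3*x) sin(7*pi*x) dx = (6/(343*pi**3)) - (-6/(343*pi**3)) = 12/(343*pi**3).
Hence b_7 = 2·(12/(343*pi**3)) = 24/(343*pi**3).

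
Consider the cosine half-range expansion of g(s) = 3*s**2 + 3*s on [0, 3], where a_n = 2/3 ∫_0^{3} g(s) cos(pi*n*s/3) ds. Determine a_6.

a_6 = 2/3 ∫_0^{3} (3*s**2 + 3*s) cos(2*pi*s) ds.
Integrating by parts twice (tabular method), an antiderivative of (3*s**2 + 3*s) cos(2*pi*s) is 3*s**2*sin(2*pi*s)/(2*pi) + 3*s*sin(2*pi*s)/(2*pi) + 3*s*cos(2*pi*s)/(2*pi**2) - 3*sin(2*pi*s)/(4*pi**3) + 3*cos(2*pi*s)/(4*pi**2); evaluating from 0 to 3: ∫_{0}^{3} (3*s**2 + 3*s) cos(2*pi*s) ds = (21/(4*pi**2)) - (3/(4*pi**2)) = 9/(2*pi**2).
Hence a_6 = (2/3)·(9/(2*pi**2)) = 3/pi**2.

3/pi**2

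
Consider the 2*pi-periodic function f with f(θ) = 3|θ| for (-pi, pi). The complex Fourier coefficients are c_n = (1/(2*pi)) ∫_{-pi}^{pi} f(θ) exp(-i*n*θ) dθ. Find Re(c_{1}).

-6/pi

Since f is real-valued, Re(c_{1}) = (1/(2*pi)) ∫_{-pi}^{pi} f(θ) cos(θ) dθ = a_{1}/2.
f is even and cos(θ) is even, so the integrand is even: ∫_{-pi}^{pi} f(θ) cos(θ) dθ = 2∫_0^{pi} f(θ) cos(θ) dθ.
Integrating by parts (boundary term plus one more integral), an antiderivative of (3*θ) cos(θ) is 3*θ*sin(θ) + 3*cos(θ); evaluating from 0 to pi: ∫_{0}^{pi} (3*θ) cos(θ) dθ = (-3) - (3) = -6.
So ∫_{-pi}^{pi} f(θ) cos(θ) dθ = -12.
Hence Re(c_{1}) = (1/(2*pi))·(-12) = -6/pi.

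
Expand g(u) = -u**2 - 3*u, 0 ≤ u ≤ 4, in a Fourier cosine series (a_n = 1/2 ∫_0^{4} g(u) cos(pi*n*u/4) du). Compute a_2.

a_2 = 1/2 ∫_0^{4} (-u**2 - 3*u) cos(pi*u/2) du.
Integrating by parts twice (tabular method), an antiderivative of (-u**2 - 3*u) cos(pi*u/2) is -2*u**2*sin(pi*u/2)/pi - 6*u*sin(pi*u/2)/pi - 8*u*cos(pi*u/2)/pi**2 + 16*sin(pi*u/2)/pi**3 - 12*cos(pi*u/2)/pi**2; evaluating from 0 to 4: ∫_{0}^{4} (-u**2 - 3*u) cos(pi*u/2) du = (-44/pi**2) - (-12/pi**2) = -32/pi**2.
Hence a_2 = (1/2)·(-32/pi**2) = -16/pi**2.

-16/pi**2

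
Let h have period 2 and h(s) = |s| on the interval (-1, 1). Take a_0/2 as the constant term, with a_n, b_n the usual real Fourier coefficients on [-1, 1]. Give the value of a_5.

-4/(25*pi**2)

a_5 = ∫_{-1}^{1} h(s) cos(5*pi*s) ds.
h is even and cos(5*pi*s) is even, so the integrand is even and a_5 = 2 ∫_0^{1} h(s) cos(5*pi*s) ds.
Integrating by parts (boundary term plus one more integral), an antiderivative of (s) cos(5*pi*s) is s*sin(5*pi*s)/(5*pi) + cos(5*pi*s)/(25*pi**2); evaluating from 0 to 1: ∫_{0}^{1} (s) cos(5*pi*s) ds = (-1/(25*pi**2)) - (1/(25*pi**2)) = -2/(25*pi**2).
Hence a_5 = 2·(-2/(25*pi**2)) = -4/(25*pi**2).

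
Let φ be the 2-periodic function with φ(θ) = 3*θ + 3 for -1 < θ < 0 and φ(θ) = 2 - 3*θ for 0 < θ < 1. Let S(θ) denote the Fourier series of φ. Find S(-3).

-1/2

θ = -3 differs from θ = -1 by -1 full period(s), and the series is 2-periodic.
At θ = -1 the one-sided limits are φ(-1^-) = -1 and φ(-1^+) = 0.
By Dirichlet's theorem the series converges to their average, [(-1) + (0)]/2 = -1/2.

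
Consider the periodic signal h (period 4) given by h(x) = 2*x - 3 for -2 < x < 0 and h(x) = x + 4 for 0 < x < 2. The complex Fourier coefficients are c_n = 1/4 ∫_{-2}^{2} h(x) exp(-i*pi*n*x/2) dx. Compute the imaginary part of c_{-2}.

-3/(2*pi)

Since h is real-valued, Im(c_{-2}) = -1/4 ∫_{-2}^{2} h(x) sin(-pi*x) dx = b_{2}/2.
Split the integral at the breakpoints.
Integrating by parts (boundary term plus one more integral), an antiderivative of (2*x - 3) sin(-pi*x) is 2*x*cos(pi*x)/pi - 2*sin(pi*x)/pi**2 - 3*cos(pi*x)/pi; evaluating from -2 to 0: ∫_{-2}^{0} (2*x - 3) sin(-pi*x) dx = (-3/pi) - (-7/pi) = 4/pi.
Integrating by parts (boundary term plus one more integral), an antiderivative of (x + 4) sin(-pi*x) is x*cos(pi*x)/pi - sin(pi*x)/pi**2 + 4*cos(pi*x)/pi; evaluating from 0 to 2: ∫_{0}^{2} (x + 4) sin(-pi*x) dx = (6/pi) - (4/pi) = 2/pi.
So ∫_{-2}^{2} h(x) sin(-pi*x) dx = 6/pi.
Hence Im(c_{-2}) = (-1/4)·(6/pi) = -3/(2*pi).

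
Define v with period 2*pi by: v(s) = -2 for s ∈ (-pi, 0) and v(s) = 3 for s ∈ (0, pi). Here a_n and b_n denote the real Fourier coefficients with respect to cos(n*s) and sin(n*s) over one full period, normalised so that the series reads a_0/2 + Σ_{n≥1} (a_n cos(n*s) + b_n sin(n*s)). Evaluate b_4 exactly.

0

b_4 = 1/pi ∫_{-pi}^{pi} v(s) sin(4*s) ds.
Split the integral at the breakpoints.
Directly, an antiderivative of (-2) sin(4*s) is cos(4*s)/2; evaluating from -pi to 0: ∫_{-pi}^{0} (-2) sin(4*s) ds = (1/2) - (1/2) = 0.
Directly, an antiderivative of (3) sin(4*s) is -3*cos(4*s)/4; evaluating from 0 to pi: ∫_{0}^{pi} (3) sin(4*s) ds = (-3/4) - (-3/4) = 0.
Summing the pieces and multiplying by (1/pi) gives b_4 = 0.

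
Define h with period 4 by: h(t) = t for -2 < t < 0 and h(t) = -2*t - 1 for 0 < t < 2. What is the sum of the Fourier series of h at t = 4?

-1/2

t = 4 differs from t = 0 by 1 full period(s), and the series is 4-periodic.
At t = 0 the one-sided limits are h(0^-) = 0 and h(0^+) = -1.
By Dirichlet's theorem the series converges to their average, [(0) + (-1)]/2 = -1/2.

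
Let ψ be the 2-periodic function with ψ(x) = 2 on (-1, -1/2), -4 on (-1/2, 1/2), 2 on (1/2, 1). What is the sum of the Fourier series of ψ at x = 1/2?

-1

At x = 1/2 the one-sided limits are ψ(1/2^-) = -4 and ψ(1/2^+) = 2.
By Dirichlet's theorem the series converges to their average, [(-4) + (2)]/2 = -1.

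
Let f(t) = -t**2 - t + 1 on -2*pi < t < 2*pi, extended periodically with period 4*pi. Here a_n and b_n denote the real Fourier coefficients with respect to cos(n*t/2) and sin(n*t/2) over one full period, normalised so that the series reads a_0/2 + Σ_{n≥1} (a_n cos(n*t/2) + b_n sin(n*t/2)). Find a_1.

a_1 = (1/(2*pi)) ∫_{-2*pi}^{2*pi} f(t) cos(t/2) dt.
Integrating by parts twice (tabular method), an antiderivative of (-t**2 - t + 1) cos(t/2) is -2*t**2*sin(t/2) - 2*t*sin(t/2) - 8*t*cos(t/2) + 18*sin(t/2) - 4*cos(t/2); evaluating from -2*pi to 2*pi: ∫_{-2*pi}^{2*pi} (-t**2 - t + 1) cos(t/2) dt = (4 + 16*pi) - (4 - 16*pi) = 32*pi.
Hence a_1 = (1/(2*pi))·(32*pi) = 16.

16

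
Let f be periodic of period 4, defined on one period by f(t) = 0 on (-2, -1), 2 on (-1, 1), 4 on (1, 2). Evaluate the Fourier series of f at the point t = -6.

t = -6 differs from t = 2 by -2 full period(s), and the series is 4-periodic.
At t = 2 the one-sided limits are f(2^-) = 4 and f(2^+) = 0.
By Dirichlet's theorem the series converges to their average, [(4) + (0)]/2 = 2.

2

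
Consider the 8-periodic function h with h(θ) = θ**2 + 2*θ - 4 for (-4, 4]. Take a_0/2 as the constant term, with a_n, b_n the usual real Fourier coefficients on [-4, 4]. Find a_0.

8/3

a_0 = 1/4 ∫_{-4}^{4} h(θ) dθ = 1/4 · (32/3) = 8/3.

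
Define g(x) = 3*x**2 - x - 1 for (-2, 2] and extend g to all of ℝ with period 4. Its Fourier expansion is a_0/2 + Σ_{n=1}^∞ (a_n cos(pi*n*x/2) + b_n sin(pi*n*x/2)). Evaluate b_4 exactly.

b_4 = 1/2 ∫_{-2}^{2} g(x) sin(2*pi*x) dx.
Integrating by parts twice (tabular method), an antiderivative of (3*x**2 - x - 1) sin(2*pi*x) is -3*x**2*cos(2*pi*x)/(2*pi) + 3*x*sin(2*pi*x)/(2*pi**2) + x*cos(2*pi*x)/(2*pi) - sin(2*pi*x)/(4*pi**2) + 3*cos(2*pi*x)/(4*pi**3) + cos(2*pi*x)/(2*pi); evaluating from -2 to 2: ∫_{-2}^{2} (3*x**2 - x - 1) sin(2*pi*x) dx = (3*(1 - 6*pi**2)/(4*pi**3)) - ((3 - 26*pi**2)/(4*pi**3)) = 2/pi.
Hence b_4 = (1/2)·(2/pi) = 1/pi.

1/pi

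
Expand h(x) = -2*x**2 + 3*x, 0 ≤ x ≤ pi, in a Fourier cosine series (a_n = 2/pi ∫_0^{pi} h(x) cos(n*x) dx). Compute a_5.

4*(-3 + 2*pi)/(25*pi)

a_5 = 2/pi ∫_0^{pi} (-2*x**2 + 3*x) cos(5*x) dx.
Integrating by parts twice (tabular method), an antiderivative of (-2*x**2 + 3*x) cos(5*x) is -2*x**2*sin(5*x)/5 + 3*x*sin(5*x)/5 - 4*x*cos(5*x)/25 + 4*sin(5*x)/125 + 3*cos(5*x)/25; evaluating from 0 to pi: ∫_{0}^{pi} (-2*x**2 + 3*x) cos(5*x) dx = (-3/25 + 4*pi/25) - (3/25) = -6/25 + 4*pi/25.
Hence a_5 = (2/pi)·(-6/25 + 4*pi/25) = 4*(-3 + 2*pi)/(25*pi).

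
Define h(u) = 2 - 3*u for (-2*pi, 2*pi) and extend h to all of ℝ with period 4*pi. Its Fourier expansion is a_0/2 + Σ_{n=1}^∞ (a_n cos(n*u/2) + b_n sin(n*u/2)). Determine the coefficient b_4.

b_4 = (1/(2*pi)) ∫_{-2*pi}^{2*pi} h(u) sin(2*u) du.
Integrating by parts (boundary term plus one more integral), an antiderivative of (2 - 3*u) sin(2*u) is 3*u*cos(2*u)/2 - 3*sin(2*u)/4 - cos(2*u); evaluating from -2*pi to 2*pi: ∫_{-2*pi}^{2*pi} (2 - 3*u) sin(2*u) du = (-1 + 3*pi) - (-3*pi - 1) = 6*pi.
Hence b_4 = (1/(2*pi))·(6*pi) = 3.

3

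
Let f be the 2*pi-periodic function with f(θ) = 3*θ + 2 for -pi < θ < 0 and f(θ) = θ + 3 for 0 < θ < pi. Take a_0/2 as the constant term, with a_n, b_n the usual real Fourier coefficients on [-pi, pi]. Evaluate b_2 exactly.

-2

b_2 = 1/pi ∫_{-pi}^{pi} f(θ) sin(2*θ) dθ.
Split the integral at the breakpoints.
Integrating by parts (boundary term plus one more integral), an antiderivative of (3*θ + 2) sin(2*θ) is -3*θ*cos(2*θ)/2 + 3*sin(2*θ)/4 - cos(2*θ); evaluating from -pi to 0: ∫_{-pi}^{0} (3*θ + 2) sin(2*θ) dθ = (-1) - (-1 + 3*pi/2) = -3*pi/2.
Integrating by parts (boundary term plus one more integral), an antiderivative of (θ + 3) sin(2*θ) is -θ*cos(2*θ)/2 + sin(2*θ)/4 - 3*cos(2*θ)/2; evaluating from 0 to pi: ∫_{0}^{pi} (θ + 3) sin(2*θ) dθ = (-pi/2 - 3/2) - (-3/2) = -pi/2.
Summing the pieces and multiplying by (1/pi) gives b_2 = -2.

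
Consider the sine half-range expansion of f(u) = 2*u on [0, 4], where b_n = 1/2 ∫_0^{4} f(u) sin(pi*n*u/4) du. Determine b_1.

b_1 = 1/2 ∫_0^{4} (2*u) sin(pi*u/4) du.
Integrating by parts (boundary term plus one more integral), an antiderivative of (2*u) sin(pi*u/4) is -8*u*cos(pi*u/4)/pi + 32*sin(pi*u/4)/pi**2; evaluating from 0 to 4: ∫_{0}^{4} (2*u) sin(pi*u/4) du = (32/pi) - (0) = 32/pi.
Hence b_1 = (1/2)·(32/pi) = 16/pi.

16/pi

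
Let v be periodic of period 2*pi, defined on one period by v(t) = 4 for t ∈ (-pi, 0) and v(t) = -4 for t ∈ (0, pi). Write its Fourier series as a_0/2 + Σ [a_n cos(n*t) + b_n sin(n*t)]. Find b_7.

b_7 = 1/pi ∫_{-pi}^{pi} v(t) sin(7*t) dt.
v is odd and sin(7*t) is odd, so the integrand is even and b_7 = 2/pi ∫_0^{pi} v(t) sin(7*t) dt.
Directly, an antiderivative of (-4) sin(7*t) is 4*cos(7*t)/7; evaluating from 0 to pi: ∫_{0}^{pi} (-4) sin(7*t) dt = (-4/7) - (4/7) = -8/7.
Hence b_7 = (2/pi)·(-8/7) = -16/(7*pi).

-16/(7*pi)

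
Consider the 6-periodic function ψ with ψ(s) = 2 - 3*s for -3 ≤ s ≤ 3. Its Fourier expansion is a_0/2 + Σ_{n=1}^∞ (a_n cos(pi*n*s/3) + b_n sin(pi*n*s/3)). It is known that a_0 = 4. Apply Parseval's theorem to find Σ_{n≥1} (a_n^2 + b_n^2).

54

Parseval: a_0^2/2 + Σ_{n≥1} (a_n^2+b_n^2) = 1/3 ∫_{-3}^{3} ψ(s)^2 ds = 62.
Subtract a_0^2/2 = 8: Σ (a_n^2+b_n^2) = 54.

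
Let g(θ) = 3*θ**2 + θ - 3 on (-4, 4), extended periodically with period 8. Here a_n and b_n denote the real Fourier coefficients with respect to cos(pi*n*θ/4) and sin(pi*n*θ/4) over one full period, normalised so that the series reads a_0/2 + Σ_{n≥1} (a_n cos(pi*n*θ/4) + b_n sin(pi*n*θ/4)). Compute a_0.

a_0 = 1/4 ∫_{-4}^{4} g(θ) dθ = 1/4 · (104) = 26.

26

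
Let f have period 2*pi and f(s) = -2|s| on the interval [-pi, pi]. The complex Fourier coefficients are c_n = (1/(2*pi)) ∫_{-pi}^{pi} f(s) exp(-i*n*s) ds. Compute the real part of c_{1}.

Since f is real-valued, Re(c_{1}) = (1/(2*pi)) ∫_{-pi}^{pi} f(s) cos(s) ds = a_{1}/2.
f is even and cos(s) is even, so the integrand is even: ∫_{-pi}^{pi} f(s) cos(s) ds = 2∫_0^{pi} f(s) cos(s) ds.
Integrating by parts (boundary term plus one more integral), an antiderivative of (-2*s) cos(s) is -2*s*sin(s) - 2*cos(s); evaluating from 0 to pi: ∫_{0}^{pi} (-2*s) cos(s) ds = (2) - (-2) = 4.
So ∫_{-pi}^{pi} f(s) cos(s) ds = 8.
Hence Re(c_{1}) = (1/(2*pi))·(8) = 4/pi.

4/pi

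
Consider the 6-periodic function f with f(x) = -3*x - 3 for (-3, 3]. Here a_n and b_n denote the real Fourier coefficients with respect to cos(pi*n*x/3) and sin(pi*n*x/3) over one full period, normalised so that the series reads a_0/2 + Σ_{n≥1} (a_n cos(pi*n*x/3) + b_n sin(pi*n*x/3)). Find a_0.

-6

a_0 = 1/3 ∫_{-3}^{3} f(x) dx = 1/3 · (-18) = -6.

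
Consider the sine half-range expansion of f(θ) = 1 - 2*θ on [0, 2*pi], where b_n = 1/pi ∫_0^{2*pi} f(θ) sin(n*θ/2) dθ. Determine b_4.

2

b_4 = 1/pi ∫_0^{2*pi} (1 - 2*θ) sin(2*θ) dθ.
Integrating by parts (boundary term plus one more integral), an antiderivative of (1 - 2*θ) sin(2*θ) is θ*cos(2*θ) - sin(2*θ)/2 - cos(2*θ)/2; evaluating from 0 to 2*pi: ∫_{0}^{2*pi} (1 - 2*θ) sin(2*θ) dθ = (-1/2 + 2*pi) - (-1/2) = 2*pi.
Hence b_4 = (1/pi)·(2*pi) = 2.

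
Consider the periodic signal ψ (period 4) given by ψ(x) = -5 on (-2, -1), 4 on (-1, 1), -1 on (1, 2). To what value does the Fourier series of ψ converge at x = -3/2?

ψ is continuous at x = -3/2 with value -5, so the series converges to -5 there.

-5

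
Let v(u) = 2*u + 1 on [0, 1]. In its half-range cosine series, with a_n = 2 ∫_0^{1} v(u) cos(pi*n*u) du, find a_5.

-8/(25*pi**2)

a_5 = 2 ∫_0^{1} (2*u + 1) cos(5*pi*u) du.
Integrating by parts (boundary term plus one more integral), an antiderivative of (2*u + 1) cos(5*pi*u) is 2*u*sin(5*pi*u)/(5*pi) + sin(5*pi*u)/(5*pi) + 2*cos(5*pi*u)/(25*pi**2); evaluating from 0 to 1: ∫_{0}^{1} (2*u + 1) cos(5*pi*u) du = (-2/(25*pi**2)) - (2/(25*pi**2)) = -4/(25*pi**2).
Hence a_5 = 2·(-4/(25*pi**2)) = -8/(25*pi**2).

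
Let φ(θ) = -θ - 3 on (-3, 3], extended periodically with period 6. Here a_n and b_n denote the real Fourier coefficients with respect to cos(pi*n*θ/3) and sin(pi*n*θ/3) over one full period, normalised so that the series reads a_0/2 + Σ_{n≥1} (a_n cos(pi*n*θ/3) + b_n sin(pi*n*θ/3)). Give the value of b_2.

3/pi

b_2 = 1/3 ∫_{-3}^{3} φ(θ) sin(2*pi*θ/3) dθ.
Integrating by parts (boundary term plus one more integral), an antiderivative of (-θ - 3) sin(2*pi*θ/3) is 3*θ*cos(2*pi*θ/3)/(2*pi) - 9*sin(2*pi*θ/3)/(4*pi**2) + 9*cos(2*pi*θ/3)/(2*pi); evaluating from -3 to 3: ∫_{-3}^{3} (-θ - 3) sin(2*pi*θ/3) dθ = (9/pi) - (0) = 9/pi.
Hence b_2 = (1/3)·(9/pi) = 3/pi.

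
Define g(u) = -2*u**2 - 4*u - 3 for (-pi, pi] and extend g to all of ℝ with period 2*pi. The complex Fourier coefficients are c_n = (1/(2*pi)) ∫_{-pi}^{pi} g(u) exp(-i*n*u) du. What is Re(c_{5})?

Since g is real-valued, Re(c_{5}) = (1/(2*pi)) ∫_{-pi}^{pi} g(u) cos(5*u) du = a_{5}/2.
Integrating by parts twice (tabular method), an antiderivative of (-2*u**2 - 4*u - 3) cos(5*u) is -2*u**2*sin(5*u)/5 - 4*u*sin(5*u)/5 - 4*u*cos(5*u)/25 - 71*sin(5*u)/125 - 4*cos(5*u)/25; evaluating from -pi to pi: ∫_{-pi}^{pi} (-2*u**2 - 4*u - 3) cos(5*u) du = (4/25 + 4*pi/25) - (4/25 - 4*pi/25) = 8*pi/25.
Hence Re(c_{5}) = (1/(2*pi))·(8*pi/25) = 4/25.

4/25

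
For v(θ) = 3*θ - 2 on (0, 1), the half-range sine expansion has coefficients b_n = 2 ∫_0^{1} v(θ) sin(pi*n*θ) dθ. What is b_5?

-2/(5*pi)

b_5 = 2 ∫_0^{1} (3*θ - 2) sin(5*pi*θ) dθ.
Integrating by parts (boundary term plus one more integral), an antiderivative of (3*θ - 2) sin(5*pi*θ) is -3*θ*cos(5*pi*θ)/(5*pi) + 3*sin(5*pi*θ)/(25*pi**2) + 2*cos(5*pi*θ)/(5*pi); evaluating from 0 to 1: ∫_{0}^{1} (3*θ - 2) sin(5*pi*θ) dθ = (1/(5*pi)) - (2/(5*pi)) = -1/(5*pi).
Hence b_5 = 2·(-1/(5*pi)) = -2/(5*pi).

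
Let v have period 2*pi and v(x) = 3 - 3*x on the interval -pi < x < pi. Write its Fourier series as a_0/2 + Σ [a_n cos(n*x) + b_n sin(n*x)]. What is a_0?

6

a_0 = 1/pi ∫_{-pi}^{pi} v(x) dx = 1/pi · (6*pi) = 6.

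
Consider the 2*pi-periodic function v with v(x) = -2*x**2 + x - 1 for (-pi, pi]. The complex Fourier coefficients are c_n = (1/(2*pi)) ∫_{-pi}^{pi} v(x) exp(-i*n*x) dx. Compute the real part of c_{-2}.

-1

Since v is real-valued, Re(c_{-2}) = (1/(2*pi)) ∫_{-pi}^{pi} v(x) cos(-2*x) dx = a_{2}/2.
Integrating by parts twice (tabular method), an antiderivative of (-2*x**2 + x - 1) cos(-2*x) is -x**2*sin(2*x) + x*sin(2*x)/2 - x*cos(2*x) + cos(2*x)/4; evaluating from -pi to pi: ∫_{-pi}^{pi} (-2*x**2 + x - 1) cos(-2*x) dx = (1/4 - pi) - (1/4 + pi) = -2*pi.
Hence Re(c_{-2}) = (1/(2*pi))·(-2*pi) = -1.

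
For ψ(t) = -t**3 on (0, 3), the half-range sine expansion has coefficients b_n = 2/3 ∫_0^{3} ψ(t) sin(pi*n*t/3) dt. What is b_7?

54*(6 - 49*pi**2)/(343*pi**3)

b_7 = 2/3 ∫_0^{3} (-t**3) sin(7*pi*t/3) dt.
Integrating by parts three times (tabular method), an antiderivative of (-t**3) sin(7*pi*t/3) is 3*t**3*cos(7*pi*t/3)/(7*pi) - 27*t**2*sin(7*pi*t/3)/(49*pi**2) - 162*t*cos(7*pi*t/3)/(343*pi**3) + 486*sin(7*pi*t/3)/(2401*pi**4); evaluating from 0 to 3: ∫_{0}^{3} (-t**3) sin(7*pi*t/3) dt = (81*(6 - 49*pi**2)/(343*pi**3)) - (0) = 81*(6 - 49*pi**2)/(343*pi**3).
Hence b_7 = (2/3)·(81*(6 - 49*pi**2)/(343*pi**3)) = 54*(6 - 49*pi**2)/(343*pi**3).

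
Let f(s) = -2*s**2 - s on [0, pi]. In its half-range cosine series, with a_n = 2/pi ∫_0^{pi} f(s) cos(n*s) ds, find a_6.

a_6 = 2/pi ∫_0^{pi} (-2*s**2 - s) cos(6*s) ds.
Integrating by parts twice (tabular method), an antiderivative of (-2*s**2 - s) cos(6*s) is -s**2*sin(6*s)/3 - s*sin(6*s)/6 - s*cos(6*s)/9 + sin(6*s)/54 - cos(6*s)/36; evaluating from 0 to pi: ∫_{0}^{pi} (-2*s**2 - s) cos(6*s) ds = (-pi/9 - 1/36) - (-1/36) = -pi/9.
Hence a_6 = (2/pi)·(-pi/9) = -2/9.

-2/9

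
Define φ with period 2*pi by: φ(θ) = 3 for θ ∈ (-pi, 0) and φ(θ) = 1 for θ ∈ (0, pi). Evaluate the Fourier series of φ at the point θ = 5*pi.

θ = 5*pi differs from θ = pi by 2 full period(s), and the series is 2*pi-periodic.
At θ = pi the one-sided limits are φ(pi^-) = 1 and φ(pi^+) = 3.
By Dirichlet's theorem the series converges to their average, [(1) + (3)]/2 = 2.

2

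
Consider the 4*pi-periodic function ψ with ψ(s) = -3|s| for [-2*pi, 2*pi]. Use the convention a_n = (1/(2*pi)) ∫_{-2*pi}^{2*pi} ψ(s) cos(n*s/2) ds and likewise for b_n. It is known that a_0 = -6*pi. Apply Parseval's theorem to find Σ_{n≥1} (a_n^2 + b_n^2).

Parseval: a_0^2/2 + Σ_{n≥1} (a_n^2+b_n^2) = (1/(2*pi)) ∫_{-2*pi}^{2*pi} ψ(s)^2 ds = 24*pi**2.
Subtract a_0^2/2 = 18*pi**2: Σ (a_n^2+b_n^2) = 6*pi**2.

6*pi**2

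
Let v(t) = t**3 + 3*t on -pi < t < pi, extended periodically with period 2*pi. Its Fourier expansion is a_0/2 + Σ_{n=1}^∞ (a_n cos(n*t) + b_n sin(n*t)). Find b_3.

b_3 = 1/pi ∫_{-pi}^{pi} v(t) sin(3*t) dt.
v is odd and sin(3*t) is odd, so the integrand is even and b_3 = 2/pi ∫_0^{pi} v(t) sin(3*t) dt.
Integrating by parts three times (tabular method), an antiderivative of (t**3 + 3*t) sin(3*t) is -t**3*cos(3*t)/3 + t**2*sin(3*t)/3 - 7*t*cos(3*t)/9 + 7*sin(3*t)/27; evaluating from 0 to pi: ∫_{0}^{pi} (t**3 + 3*t) sin(3*t) dt = (pi*(7 + 3*pi**2)/9) - (0) = pi*(7 + 3*pi**2)/9.
Hence b_3 = (2/pi)·(pi*(7 + 3*pi**2)/9) = 14/9 + 2*pi**2/3.

14/9 + 2*pi**2/3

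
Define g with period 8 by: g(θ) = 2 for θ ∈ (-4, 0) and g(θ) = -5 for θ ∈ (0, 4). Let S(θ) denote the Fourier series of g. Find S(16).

-3/2

θ = 16 differs from θ = 0 by 2 full period(s), and the series is 8-periodic.
At θ = 0 the one-sided limits are g(0^-) = 2 and g(0^+) = -5.
By Dirichlet's theorem the series converges to their average, [(2) + (-5)]/2 = -3/2.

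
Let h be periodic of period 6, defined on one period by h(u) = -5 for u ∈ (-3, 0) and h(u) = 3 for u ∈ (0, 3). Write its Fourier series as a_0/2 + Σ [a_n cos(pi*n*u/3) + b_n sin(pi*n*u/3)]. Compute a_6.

a_6 = 1/3 ∫_{-3}^{3} h(u) cos(2*pi*u) du.
Split the integral at the breakpoints.
Directly, an antiderivative of (-5) cos(2*pi*u) is -5*sin(2*pi*u)/(2*pi); evaluating from -3 to 0: ∫_{-3}^{0} (-5) cos(2*pi*u) du = (0) - (0) = 0.
Directly, an antiderivative of (3) cos(2*pi*u) is 3*sin(2*pi*u)/(2*pi); evaluating from 0 to 3: ∫_{0}^{3} (3) cos(2*pi*u) du = (0) - (0) = 0.
Summing the pieces and multiplying by (1/3) gives a_6 = 0.

0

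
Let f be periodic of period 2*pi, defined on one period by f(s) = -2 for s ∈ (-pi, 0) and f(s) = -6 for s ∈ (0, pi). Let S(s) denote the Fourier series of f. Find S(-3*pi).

s = -3*pi differs from s = -pi by -1 full period(s), and the series is 2*pi-periodic.
At s = -pi the one-sided limits are f(-pi^-) = -6 and f(-pi^+) = -2.
By Dirichlet's theorem the series converges to their average, [(-6) + (-2)]/2 = -4.

-4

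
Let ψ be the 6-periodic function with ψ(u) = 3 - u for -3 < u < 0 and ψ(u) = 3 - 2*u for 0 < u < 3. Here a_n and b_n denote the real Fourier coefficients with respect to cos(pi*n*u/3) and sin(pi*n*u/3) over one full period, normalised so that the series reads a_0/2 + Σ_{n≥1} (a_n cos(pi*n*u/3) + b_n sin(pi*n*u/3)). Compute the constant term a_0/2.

9/4

a_0 = 1/3 ∫_{-3}^{3} ψ(u) du = 1/3 · (27/2) = 9/2.
So the constant term a_0/2 = 9/4.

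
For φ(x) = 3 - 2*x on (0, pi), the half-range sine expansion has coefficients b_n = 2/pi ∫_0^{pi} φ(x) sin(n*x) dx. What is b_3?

-4/3 + 4/pi

b_3 = 2/pi ∫_0^{pi} (3 - 2*x) sin(3*x) dx.
Integrating by parts (boundary term plus one more integral), an antiderivative of (3 - 2*x) sin(3*x) is 2*x*cos(3*x)/3 - 2*sin(3*x)/9 - cos(3*x); evaluating from 0 to pi: ∫_{0}^{pi} (3 - 2*x) sin(3*x) dx = (1 - 2*pi/3) - (-1) = 2 - 2*pi/3.
Hence b_3 = (2/pi)·(2 - 2*pi/3) = -4/3 + 4/pi.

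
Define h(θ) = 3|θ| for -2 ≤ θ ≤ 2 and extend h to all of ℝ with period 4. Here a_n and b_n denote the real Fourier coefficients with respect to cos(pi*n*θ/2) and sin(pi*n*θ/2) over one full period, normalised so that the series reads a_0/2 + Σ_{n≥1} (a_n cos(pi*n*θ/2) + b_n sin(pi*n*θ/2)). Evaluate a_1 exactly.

a_1 = 1/2 ∫_{-2}^{2} h(θ) cos(pi*θ/2) dθ.
h is even and cos(pi*θ/2) is even, so the integrand is even and a_1 = ∫_0^{2} h(θ) cos(pi*θ/2) dθ.
Integrating by parts (boundary term plus one more integral), an antiderivative of (3*θ) cos(pi*θ/2) is 6*θ*sin(pi*θ/2)/pi + 12*cos(pi*θ/2)/pi**2; evaluating from 0 to 2: ∫_{0}^{2} (3*θ) cos(pi*θ/2) dθ = (-12/pi**2) - (12/pi**2) = -24/pi**2.
Hence a_1 = -24/pi**2.

-24/pi**2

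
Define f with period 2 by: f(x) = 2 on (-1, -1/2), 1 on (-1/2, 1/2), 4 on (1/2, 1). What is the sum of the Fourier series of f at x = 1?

3

At x = 1 the one-sided limits are f(1^-) = 4 and f(1^+) = 2.
By Dirichlet's theorem the series converges to their average, [(4) + (2)]/2 = 3.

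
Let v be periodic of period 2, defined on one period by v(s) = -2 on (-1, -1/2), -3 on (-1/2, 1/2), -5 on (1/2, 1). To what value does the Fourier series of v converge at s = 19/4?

s = 19/4 differs from s = 3/4 by 2 full period(s), and the series is 2-periodic.
v is continuous at s = 3/4 with value -5, so the series converges to -5 there.

-5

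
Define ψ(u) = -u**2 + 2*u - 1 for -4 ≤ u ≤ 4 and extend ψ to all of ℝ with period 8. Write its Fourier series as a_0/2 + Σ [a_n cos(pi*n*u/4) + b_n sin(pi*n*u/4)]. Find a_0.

-38/3

a_0 = 1/4 ∫_{-4}^{4} ψ(u) du = 1/4 · (-152/3) = -38/3.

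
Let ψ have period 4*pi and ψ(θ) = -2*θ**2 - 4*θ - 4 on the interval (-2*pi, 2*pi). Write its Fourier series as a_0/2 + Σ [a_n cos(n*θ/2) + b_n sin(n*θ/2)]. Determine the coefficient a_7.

a_7 = (1/(2*pi)) ∫_{-2*pi}^{2*pi} ψ(θ) cos(7*θ/2) dθ.
Integrating by parts twice (tabular method), an antiderivative of (-2*θ**2 - 4*θ - 4) cos(7*θ/2) is -4*θ**2*sin(7*θ/2)/7 - 8*θ*sin(7*θ/2)/7 - 16*θ*cos(7*θ/2)/49 - 360*sin(7*θ/2)/343 - 16*cos(7*θ/2)/49; evaluating from -2*pi to 2*pi: ∫_{-2*pi}^{2*pi} (-2*θ**2 - 4*θ - 4) cos(7*θ/2) dθ = (16/49 + 32*pi/49) - (16/49 - 32*pi/49) = 64*pi/49.
Hence a_7 = (1/(2*pi))·(64*pi/49) = 32/49.

32/49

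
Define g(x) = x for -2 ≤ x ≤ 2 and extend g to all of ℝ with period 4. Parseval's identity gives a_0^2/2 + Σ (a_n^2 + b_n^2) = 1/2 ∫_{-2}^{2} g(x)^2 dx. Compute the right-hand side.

1/2 ∫_{-2}^{2} g(x)^2 dx = 1/2 · (16/3) = 8/3.

8/3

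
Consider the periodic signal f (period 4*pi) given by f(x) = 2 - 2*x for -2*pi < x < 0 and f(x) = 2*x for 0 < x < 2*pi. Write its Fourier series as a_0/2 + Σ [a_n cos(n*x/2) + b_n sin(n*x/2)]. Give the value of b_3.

-4/(3*pi)

b_3 = (1/(2*pi)) ∫_{-2*pi}^{2*pi} f(x) sin(3*x/2) dx.
Split the integral at the breakpoints.
Integrating by parts (boundary term plus one more integral), an antiderivative of (2 - 2*x) sin(3*x/2) is 4*x*cos(3*x/2)/3 - 8*sin(3*x/2)/9 - 4*cos(3*x/2)/3; evaluating from -2*pi to 0: ∫_{-2*pi}^{0} (2 - 2*x) sin(3*x/2) dx = (-4/3) - (4/3 + 8*pi/3) = -8*pi/3 - 8/3.
Integrating by parts (boundary term plus one more integral), an antiderivative of (2*x) sin(3*x/2) is -4*x*cos(3*x/2)/3 + 8*sin(3*x/2)/9; evaluating from 0 to 2*pi: ∫_{0}^{2*pi} (2*x) sin(3*x/2) dx = (8*pi/3) - (0) = 8*pi/3.
Summing the pieces and multiplying by (1/(2*pi)) gives b_3 = -4/(3*pi).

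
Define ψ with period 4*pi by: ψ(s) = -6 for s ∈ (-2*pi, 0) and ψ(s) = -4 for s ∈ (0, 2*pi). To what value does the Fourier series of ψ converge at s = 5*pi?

s = 5*pi differs from s = pi by 1 full period(s), and the series is 4*pi-periodic.
ψ is continuous at s = pi with value -4, so the series converges to -4 there.

-4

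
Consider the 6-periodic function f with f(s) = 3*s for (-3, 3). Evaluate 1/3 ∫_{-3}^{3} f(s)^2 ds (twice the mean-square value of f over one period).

1/3 ∫_{-3}^{3} f(s)^2 ds = 1/3 · (162) = 54.

54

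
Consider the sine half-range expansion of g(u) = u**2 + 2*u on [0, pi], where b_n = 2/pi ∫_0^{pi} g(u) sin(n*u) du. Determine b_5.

2*(-4 + 50*pi + 25*pi**2)/(125*pi)

b_5 = 2/pi ∫_0^{pi} (u**2 + 2*u) sin(5*u) du.
Integrating by parts twice (tabular method), an antiderivative of (u**2 + 2*u) sin(5*u) is -u**2*cos(5*u)/5 + 2*u*sin(5*u)/25 - 2*u*cos(5*u)/5 + 2*sin(5*u)/25 + 2*cos(5*u)/125; evaluating from 0 to pi: ∫_{0}^{pi} (u**2 + 2*u) sin(5*u) du = (-2/125 + 2*pi/5 + pi**2/5) - (2/125) = -4/125 + 2*pi/5 + pi**2/5.
Hence b_5 = (2/pi)·(-4/125 + 2*pi/5 + pi**2/5) = 2*(-4 + 50*pi + 25*pi**2)/(125*pi).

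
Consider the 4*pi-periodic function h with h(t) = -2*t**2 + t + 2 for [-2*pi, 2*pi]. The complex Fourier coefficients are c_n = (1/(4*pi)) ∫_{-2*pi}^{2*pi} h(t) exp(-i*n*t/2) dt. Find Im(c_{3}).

-2/3

Since h is real-valued, Im(c_{3}) = -(1/(4*pi)) ∫_{-2*pi}^{2*pi} h(t) sin(3*t/2) dt = -b_{3}/2.
Integrating by parts twice (tabular method), an antiderivative of (-2*t**2 + t + 2) sin(3*t/2) is 4*t**2*cos(3*t/2)/3 - 16*t*sin(3*t/2)/9 - 2*t*cos(3*t/2)/3 + 4*sin(3*t/2)/9 - 68*cos(3*t/2)/27; evaluating from -2*pi to 2*pi: ∫_{-2*pi}^{2*pi} (-2*t**2 + t + 2) sin(3*t/2) dt = (-16*pi**2/3 + 68/27 + 4*pi/3) - (-16*pi**2/3 - 4*pi/3 + 68/27) = 8*pi/3.
Hence Im(c_{3}) = (-1/(4*pi))·(8*pi/3) = -2/3.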